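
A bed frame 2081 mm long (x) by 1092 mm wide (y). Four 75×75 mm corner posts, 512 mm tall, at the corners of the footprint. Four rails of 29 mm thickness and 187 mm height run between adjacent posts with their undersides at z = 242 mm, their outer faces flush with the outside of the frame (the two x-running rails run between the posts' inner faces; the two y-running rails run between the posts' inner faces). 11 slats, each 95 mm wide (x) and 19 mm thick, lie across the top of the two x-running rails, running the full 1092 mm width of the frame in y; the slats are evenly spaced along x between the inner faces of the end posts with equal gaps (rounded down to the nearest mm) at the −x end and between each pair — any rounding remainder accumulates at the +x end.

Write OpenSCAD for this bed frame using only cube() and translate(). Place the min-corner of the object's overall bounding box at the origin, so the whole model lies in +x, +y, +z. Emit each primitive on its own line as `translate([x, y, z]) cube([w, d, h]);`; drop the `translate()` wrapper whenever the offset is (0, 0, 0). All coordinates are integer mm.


// slat z = rail_z + rail_h = 242 + 187 = 429
// slat gap = ⌊(1931 − 11·95) / 12⌋ = 73
cube([75, 75, 512]);
translate([0, 1017, 0]) cube([75, 75, 512]);
translate([2006, 0, 0]) cube([75, 75, 512]);
translate([2006, 1017, 0]) cube([75, 75, 512]);
translate([75, 0, 242]) cube([1931, 29, 187]);
translate([75, 1063, 242]) cube([1931, 29, 187]);
translate([0, 75, 242]) cube([29, 942, 187]);
translate([2052, 75, 242]) cube([29, 942, 187]);
translate([148, 0, 429]) cube([95, 1092, 19]);
translate([316, 0, 429]) cube([95, 1092, 19]);
translate([484, 0, 429]) cube([95, 1092, 19]);
translate([652, 0, 429]) cube([95, 1092, 19]);
translate([820, 0, 429]) cube([95, 1092, 19]);
translate([988, 0, 429]) cube([95, 1092, 19]);
translate([1156, 0, 429]) cube([95, 1092, 19]);
translate([1324, 0, 429]) cube([95, 1092, 19]);
translate([1492, 0, 429]) cube([95, 1092, 19]);
translate([1660, 0, 429]) cube([95, 1092, 19]);
translate([1828, 0, 429]) cube([95, 1092, 19]);


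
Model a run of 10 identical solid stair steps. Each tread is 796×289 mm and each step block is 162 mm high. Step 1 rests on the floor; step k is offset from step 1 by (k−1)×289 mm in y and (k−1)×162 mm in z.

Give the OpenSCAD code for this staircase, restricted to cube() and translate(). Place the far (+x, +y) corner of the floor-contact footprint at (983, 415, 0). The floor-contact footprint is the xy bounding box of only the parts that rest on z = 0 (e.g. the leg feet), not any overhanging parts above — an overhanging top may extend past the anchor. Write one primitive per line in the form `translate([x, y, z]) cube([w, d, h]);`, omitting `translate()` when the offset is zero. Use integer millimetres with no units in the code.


translate([187, 126, 0]) cube([796, 289, 162]);
translate([187, 415, 162]) cube([796, 289, 162]);
translate([187, 704, 324]) cube([796, 289, 162]);
translate([187, 993, 486]) cube([796, 289, 162]);
translate([187, 1282, 648]) cube([796, 289, 162]);
translate([187, 1571, 810]) cube([796, 289, 162]);
translate([187, 1860, 972]) cube([796, 289, 162]);
translate([187, 2149, 1134]) cube([796, 289, 162]);
translate([187, 2438, 1296]) cube([796, 289, 162]);
translate([187, 2727, 1458]) cube([796, 289, 162]);


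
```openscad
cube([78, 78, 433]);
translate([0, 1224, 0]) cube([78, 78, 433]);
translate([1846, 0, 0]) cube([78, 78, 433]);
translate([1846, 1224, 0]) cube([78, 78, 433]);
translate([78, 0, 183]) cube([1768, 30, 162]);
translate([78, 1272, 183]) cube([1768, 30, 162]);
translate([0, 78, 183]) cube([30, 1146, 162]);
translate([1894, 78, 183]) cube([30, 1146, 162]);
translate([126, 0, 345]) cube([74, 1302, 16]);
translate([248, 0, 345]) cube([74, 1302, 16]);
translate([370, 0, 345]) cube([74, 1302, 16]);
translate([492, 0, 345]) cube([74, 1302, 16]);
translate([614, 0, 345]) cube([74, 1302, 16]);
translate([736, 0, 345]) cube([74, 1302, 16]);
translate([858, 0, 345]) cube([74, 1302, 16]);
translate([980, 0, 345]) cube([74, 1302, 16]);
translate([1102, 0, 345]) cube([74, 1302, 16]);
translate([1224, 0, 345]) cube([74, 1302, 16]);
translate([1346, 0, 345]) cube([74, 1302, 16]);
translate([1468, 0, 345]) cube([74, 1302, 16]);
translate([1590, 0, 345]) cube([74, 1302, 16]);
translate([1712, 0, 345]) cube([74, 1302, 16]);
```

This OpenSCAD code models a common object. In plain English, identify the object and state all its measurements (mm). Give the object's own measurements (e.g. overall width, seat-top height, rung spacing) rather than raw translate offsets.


A bed frame 1924 mm long (x) by 1302 mm wide (y). Four 78×78 mm corner posts, 433 mm tall, at the corners of the footprint. Four rails of 30 mm thickness and 162 mm height run between adjacent posts with their undersides at z = 183 mm, their outer faces flush with the outside of the frame (the two x-running rails run between the posts' inner faces; the two y-running rails run between the posts' inner faces). 14 slats, each 74 mm wide (x) and 16 mm thick, lie across the top of the two x-running rails, running the full 1302 mm width of the frame in y; along x they sit between the end posts with a 48 mm gap after the −x posts and between neighbouring slats, leaving 60 mm before the +x posts.


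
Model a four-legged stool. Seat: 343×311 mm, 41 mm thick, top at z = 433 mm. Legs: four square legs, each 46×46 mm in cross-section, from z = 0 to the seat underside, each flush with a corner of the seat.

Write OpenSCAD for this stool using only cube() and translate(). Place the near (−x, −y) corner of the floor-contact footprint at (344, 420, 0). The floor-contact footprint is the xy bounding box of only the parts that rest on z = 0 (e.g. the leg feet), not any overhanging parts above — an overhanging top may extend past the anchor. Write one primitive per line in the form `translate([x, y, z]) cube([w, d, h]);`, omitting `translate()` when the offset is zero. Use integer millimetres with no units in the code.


translate([344, 420, 392]) cube([343, 311, 41]);
translate([344, 420, 0]) cube([46, 46, 392]);
translate([641, 420, 0]) cube([46, 46, 392]);
translate([344, 685, 0]) cube([46, 46, 392]);
translate([641, 685, 0]) cube([46, 46, 392]);


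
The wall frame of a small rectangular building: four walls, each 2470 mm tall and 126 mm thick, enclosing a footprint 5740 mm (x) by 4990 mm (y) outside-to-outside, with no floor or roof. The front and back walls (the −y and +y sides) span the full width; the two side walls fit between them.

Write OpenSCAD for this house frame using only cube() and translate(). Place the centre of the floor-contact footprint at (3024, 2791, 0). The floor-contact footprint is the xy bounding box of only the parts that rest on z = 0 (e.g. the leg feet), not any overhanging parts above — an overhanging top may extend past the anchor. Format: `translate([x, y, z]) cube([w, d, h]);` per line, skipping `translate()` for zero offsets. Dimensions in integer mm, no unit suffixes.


translate([154, 296, 0]) cube([5740, 126, 2470]);
translate([154, 5160, 0]) cube([5740, 126, 2470]);
translate([154, 422, 0]) cube([126, 4738, 2470]);
translate([5768, 422, 0]) cube([126, 4738, 2470]);


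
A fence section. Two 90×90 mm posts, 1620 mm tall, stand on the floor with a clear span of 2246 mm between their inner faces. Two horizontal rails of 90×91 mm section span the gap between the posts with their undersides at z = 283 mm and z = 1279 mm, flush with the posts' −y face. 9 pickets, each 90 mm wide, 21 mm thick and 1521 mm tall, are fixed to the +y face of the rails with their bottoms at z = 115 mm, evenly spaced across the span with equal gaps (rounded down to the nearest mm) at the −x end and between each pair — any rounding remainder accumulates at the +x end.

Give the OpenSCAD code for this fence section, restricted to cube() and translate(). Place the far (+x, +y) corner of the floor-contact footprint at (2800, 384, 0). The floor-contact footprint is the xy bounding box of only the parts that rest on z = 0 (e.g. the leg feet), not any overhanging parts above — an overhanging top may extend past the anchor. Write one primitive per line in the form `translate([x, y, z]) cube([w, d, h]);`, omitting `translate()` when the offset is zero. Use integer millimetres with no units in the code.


translate([374, 294, 0]) cube([90, 90, 1620]);
translate([2710, 294, 0]) cube([90, 90, 1620]);
translate([464, 294, 283]) cube([2246, 90, 91]);
translate([464, 294, 1279]) cube([2246, 90, 91]);
translate([607, 384, 115]) cube([90, 21, 1521]);
translate([840, 384, 115]) cube([90, 21, 1521]);
translate([1073, 384, 115]) cube([90, 21, 1521]);
translate([1306, 384, 115]) cube([90, 21, 1521]);
translate([1539, 384, 115]) cube([90, 21, 1521]);
translate([1772, 384, 115]) cube([90, 21, 1521]);
translate([2005, 384, 115]) cube([90, 21, 1521]);
translate([2238, 384, 115]) cube([90, 21, 1521]);
translate([2471, 384, 115]) cube([90, 21, 1521]);


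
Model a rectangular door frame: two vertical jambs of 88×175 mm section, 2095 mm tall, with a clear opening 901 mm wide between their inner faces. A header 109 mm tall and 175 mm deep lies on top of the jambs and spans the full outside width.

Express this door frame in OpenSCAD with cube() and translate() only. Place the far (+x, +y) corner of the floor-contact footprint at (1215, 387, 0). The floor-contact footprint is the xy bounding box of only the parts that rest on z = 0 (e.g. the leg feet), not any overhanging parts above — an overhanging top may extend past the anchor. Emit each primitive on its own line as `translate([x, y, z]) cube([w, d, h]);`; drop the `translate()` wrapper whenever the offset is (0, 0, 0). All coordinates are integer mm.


translate([138, 212, 0]) cube([88, 175, 2095]);
translate([1127, 212, 0]) cube([88, 175, 2095]);
translate([138, 212, 2095]) cube([1077, 175, 109]);


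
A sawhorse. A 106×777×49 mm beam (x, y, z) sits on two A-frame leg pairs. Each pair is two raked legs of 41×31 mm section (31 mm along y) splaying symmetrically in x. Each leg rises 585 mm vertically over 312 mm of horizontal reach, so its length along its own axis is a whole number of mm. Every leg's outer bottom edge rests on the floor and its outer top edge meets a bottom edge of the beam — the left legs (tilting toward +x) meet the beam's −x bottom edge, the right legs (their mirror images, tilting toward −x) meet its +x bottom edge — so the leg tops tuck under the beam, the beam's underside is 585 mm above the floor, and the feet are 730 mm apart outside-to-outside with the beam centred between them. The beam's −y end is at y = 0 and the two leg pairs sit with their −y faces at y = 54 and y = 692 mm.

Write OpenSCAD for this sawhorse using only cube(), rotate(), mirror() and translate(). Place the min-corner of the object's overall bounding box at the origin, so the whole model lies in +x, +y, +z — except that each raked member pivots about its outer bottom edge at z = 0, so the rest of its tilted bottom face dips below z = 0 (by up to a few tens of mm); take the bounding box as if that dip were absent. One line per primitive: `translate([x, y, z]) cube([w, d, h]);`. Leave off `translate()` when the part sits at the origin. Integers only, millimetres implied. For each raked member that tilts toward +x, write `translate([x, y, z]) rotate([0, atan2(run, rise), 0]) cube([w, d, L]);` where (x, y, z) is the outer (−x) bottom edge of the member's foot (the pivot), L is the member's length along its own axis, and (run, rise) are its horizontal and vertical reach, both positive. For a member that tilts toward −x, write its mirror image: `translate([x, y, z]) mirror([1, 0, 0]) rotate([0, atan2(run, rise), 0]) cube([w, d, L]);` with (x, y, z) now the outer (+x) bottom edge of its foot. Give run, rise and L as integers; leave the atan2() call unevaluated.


translate([312, 0, 585]) cube([106, 777, 49]);
translate([0, 54, 0]) rotate([0, atan2(312, 585), 0]) cube([41, 31, 663]);
translate([730, 54, 0]) mirror([1, 0, 0]) rotate([0, atan2(312, 585), 0]) cube([41, 31, 663]);
translate([0, 692, 0]) rotate([0, atan2(312, 585), 0]) cube([41, 31, 663]);
translate([730, 692, 0]) mirror([1, 0, 0]) rotate([0, atan2(312, 585), 0]) cube([41, 31, 663]);


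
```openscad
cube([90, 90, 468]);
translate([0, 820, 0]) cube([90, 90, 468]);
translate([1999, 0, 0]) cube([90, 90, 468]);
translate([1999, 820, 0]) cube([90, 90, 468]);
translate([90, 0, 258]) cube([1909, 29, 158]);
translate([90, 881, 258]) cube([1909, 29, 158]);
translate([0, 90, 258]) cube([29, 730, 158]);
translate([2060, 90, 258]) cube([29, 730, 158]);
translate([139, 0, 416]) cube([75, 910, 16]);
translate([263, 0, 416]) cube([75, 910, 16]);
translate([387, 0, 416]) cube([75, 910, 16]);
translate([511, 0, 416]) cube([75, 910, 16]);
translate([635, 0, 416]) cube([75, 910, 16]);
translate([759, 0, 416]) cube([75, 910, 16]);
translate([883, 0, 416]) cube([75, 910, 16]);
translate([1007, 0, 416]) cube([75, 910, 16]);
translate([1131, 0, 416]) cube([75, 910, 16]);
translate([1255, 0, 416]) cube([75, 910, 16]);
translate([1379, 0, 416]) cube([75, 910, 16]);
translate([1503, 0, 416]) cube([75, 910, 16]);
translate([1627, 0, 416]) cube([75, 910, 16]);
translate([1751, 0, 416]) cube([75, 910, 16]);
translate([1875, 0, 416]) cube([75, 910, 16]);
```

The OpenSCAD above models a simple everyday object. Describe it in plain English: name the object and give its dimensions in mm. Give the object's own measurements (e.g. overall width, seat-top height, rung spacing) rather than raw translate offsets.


A bed frame 2089 mm long (x) by 910 mm wide (y). Four 90×90 mm corner posts, 468 mm tall, at the corners of the footprint. Four rails of 29 mm thickness and 158 mm height run between adjacent posts with their undersides at z = 258 mm, their outer faces flush with the outside of the frame (the two x-running rails run between the posts' inner faces; the two y-running rails run between the posts' inner faces). 15 slats, each 75 mm wide (x) and 16 mm thick, lie across the top of the two x-running rails, running the full 910 mm width of the frame in y; along x they sit between the end posts with a 49 mm gap after the −x posts and between neighbouring slats and before the +x posts.


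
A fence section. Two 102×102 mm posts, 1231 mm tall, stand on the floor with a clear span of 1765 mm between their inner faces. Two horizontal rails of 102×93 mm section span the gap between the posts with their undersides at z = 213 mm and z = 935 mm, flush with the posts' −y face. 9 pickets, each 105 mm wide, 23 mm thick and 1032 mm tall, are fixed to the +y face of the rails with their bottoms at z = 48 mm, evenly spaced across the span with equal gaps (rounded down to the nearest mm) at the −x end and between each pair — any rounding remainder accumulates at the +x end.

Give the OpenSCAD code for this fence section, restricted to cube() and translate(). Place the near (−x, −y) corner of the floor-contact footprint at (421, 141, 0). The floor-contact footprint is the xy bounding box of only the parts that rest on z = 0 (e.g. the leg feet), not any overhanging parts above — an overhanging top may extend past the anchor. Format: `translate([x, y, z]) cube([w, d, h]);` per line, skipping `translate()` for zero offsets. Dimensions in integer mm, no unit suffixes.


translate([421, 141, 0]) cube([102, 102, 1231]);
translate([2288, 141, 0]) cube([102, 102, 1231]);
translate([523, 141, 213]) cube([1765, 102, 93]);
translate([523, 141, 935]) cube([1765, 102, 93]);
translate([605, 243, 48]) cube([105, 23, 1032]);
translate([792, 243, 48]) cube([105, 23, 1032]);
translate([979, 243, 48]) cube([105, 23, 1032]);
translate([1166, 243, 48]) cube([105, 23, 1032]);
translate([1353, 243, 48]) cube([105, 23, 1032]);
translate([1540, 243, 48]) cube([105, 23, 1032]);
translate([1727, 243, 48]) cube([105, 23, 1032]);
translate([1914, 243, 48]) cube([105, 23, 1032]);
translate([2101, 243, 48]) cube([105, 23, 1032]);


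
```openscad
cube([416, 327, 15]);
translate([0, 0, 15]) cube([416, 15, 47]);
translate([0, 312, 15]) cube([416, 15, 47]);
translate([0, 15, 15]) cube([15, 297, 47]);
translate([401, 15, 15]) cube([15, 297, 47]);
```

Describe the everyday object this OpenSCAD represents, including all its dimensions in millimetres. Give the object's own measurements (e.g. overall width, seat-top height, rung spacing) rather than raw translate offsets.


An open-topped rectangular box: outside dimensions 416×327×62 mm, with a uniform wall and base thickness of 15 mm. The base is a full 416×327 slab on the floor; four walls sit on top of the base. The front and back walls (the −y and +y sides) span the full width; the two side walls fit between them.


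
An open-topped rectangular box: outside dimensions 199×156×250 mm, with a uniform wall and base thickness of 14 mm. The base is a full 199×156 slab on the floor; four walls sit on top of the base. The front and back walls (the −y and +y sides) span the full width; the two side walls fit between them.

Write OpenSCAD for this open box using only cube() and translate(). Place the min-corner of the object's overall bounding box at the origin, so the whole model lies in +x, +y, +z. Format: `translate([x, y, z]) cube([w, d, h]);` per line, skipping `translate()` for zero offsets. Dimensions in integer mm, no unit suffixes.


cube([199, 156, 14]);
translate([0, 0, 14]) cube([199, 14, 236]);
translate([0, 142, 14]) cube([199, 14, 236]);
translate([0, 14, 14]) cube([14, 128, 236]);
translate([185, 14, 14]) cube([14, 128, 236]);


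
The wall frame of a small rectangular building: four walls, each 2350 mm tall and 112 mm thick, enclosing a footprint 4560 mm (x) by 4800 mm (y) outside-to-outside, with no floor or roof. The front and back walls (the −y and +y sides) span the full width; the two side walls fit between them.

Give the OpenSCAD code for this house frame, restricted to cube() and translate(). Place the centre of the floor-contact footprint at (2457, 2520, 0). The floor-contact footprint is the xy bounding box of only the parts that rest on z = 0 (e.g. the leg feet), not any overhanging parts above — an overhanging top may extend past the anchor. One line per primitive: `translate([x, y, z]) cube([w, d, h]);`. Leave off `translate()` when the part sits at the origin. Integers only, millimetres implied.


translate([177, 120, 0]) cube([4560, 112, 2350]);
translate([177, 4808, 0]) cube([4560, 112, 2350]);
translate([177, 232, 0]) cube([112, 4576, 2350]);
translate([4625, 232, 0]) cube([112, 4576, 2350]);


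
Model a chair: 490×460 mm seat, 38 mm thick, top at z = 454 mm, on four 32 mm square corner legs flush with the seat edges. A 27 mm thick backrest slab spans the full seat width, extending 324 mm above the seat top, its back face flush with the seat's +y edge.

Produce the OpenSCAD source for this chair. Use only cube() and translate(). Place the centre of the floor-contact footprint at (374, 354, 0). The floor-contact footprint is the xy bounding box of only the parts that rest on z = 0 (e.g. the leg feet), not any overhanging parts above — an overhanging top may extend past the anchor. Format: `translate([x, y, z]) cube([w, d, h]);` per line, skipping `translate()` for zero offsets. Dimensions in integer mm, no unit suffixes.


translate([129, 124, 416]) cube([490, 460, 38]);
translate([129, 124, 0]) cube([32, 32, 416]);
translate([587, 124, 0]) cube([32, 32, 416]);
translate([129, 552, 0]) cube([32, 32, 416]);
translate([587, 552, 0]) cube([32, 32, 416]);
translate([129, 557, 454]) cube([490, 27, 324]);


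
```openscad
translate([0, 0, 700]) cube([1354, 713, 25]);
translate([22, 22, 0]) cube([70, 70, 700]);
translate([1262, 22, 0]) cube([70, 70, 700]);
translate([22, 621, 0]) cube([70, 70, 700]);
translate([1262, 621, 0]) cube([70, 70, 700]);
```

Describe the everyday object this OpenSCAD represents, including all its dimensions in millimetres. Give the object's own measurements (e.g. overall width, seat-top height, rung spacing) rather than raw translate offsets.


A rectangular dining table. The top is 1354×713×25 mm with its upper surface at z = 725 mm. It stands on four 70×70 mm square legs, each inset 22 mm from the nearest pair of top edges, running from the floor to the underside of the top.


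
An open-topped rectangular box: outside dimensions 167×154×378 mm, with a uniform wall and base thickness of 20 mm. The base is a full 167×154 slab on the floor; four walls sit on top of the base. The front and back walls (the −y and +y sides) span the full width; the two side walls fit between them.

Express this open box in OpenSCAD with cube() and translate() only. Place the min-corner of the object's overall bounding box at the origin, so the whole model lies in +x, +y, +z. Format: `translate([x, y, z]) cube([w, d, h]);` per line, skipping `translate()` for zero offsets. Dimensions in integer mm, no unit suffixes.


cube([167, 154, 20]);
translate([0, 0, 20]) cube([167, 20, 358]);
translate([0, 134, 20]) cube([167, 20, 358]);
translate([0, 20, 20]) cube([20, 114, 358]);
translate([147, 20, 20]) cube([20, 114, 358]);


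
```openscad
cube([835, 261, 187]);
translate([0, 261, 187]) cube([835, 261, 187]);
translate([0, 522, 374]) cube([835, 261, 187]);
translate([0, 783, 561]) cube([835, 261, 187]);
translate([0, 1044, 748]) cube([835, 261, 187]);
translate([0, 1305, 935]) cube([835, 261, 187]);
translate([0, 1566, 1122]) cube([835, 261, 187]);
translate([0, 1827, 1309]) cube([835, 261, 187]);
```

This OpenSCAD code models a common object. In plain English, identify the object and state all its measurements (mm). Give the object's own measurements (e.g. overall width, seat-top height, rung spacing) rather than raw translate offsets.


A straight staircase of 8 solid steps. Each step is 835 mm wide (x), 261 mm deep (y, the going) and 187 mm tall (the rise). The first step rests on the floor; each subsequent step sits one going further in +y and one rise higher in +z, directly behind and above the previous step with no overlap.


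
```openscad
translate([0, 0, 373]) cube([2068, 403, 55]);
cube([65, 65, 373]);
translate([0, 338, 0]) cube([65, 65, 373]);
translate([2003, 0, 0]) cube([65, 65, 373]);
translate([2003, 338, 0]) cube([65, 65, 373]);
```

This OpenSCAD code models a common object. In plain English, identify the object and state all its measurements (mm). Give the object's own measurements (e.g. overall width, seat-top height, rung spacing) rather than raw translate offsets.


A bench: a 2068×403 mm seat slab, 55 mm thick, top at z = 428 mm, on four 65×65 mm square legs flush with the seat corners and standing on z = 0.


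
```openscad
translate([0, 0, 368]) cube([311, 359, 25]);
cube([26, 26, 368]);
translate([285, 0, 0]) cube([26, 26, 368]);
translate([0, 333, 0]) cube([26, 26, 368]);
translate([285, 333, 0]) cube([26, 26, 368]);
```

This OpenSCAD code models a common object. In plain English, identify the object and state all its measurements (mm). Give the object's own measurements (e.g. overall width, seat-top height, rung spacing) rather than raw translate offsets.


A four-legged stool. The seat is a 311×359×25 mm slab whose top surface is at z = 393 mm; four square legs, each 26×26 mm in cross-section, run from the floor (z = 0) to the underside of the seat, each flush with a corner of the seat.


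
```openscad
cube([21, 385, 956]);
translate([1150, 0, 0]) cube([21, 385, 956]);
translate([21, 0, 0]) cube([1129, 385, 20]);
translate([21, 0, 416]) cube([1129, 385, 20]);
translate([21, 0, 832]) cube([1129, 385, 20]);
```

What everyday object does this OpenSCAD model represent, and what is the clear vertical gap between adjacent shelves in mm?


A bookshelf. The clear shelf gap is 396 mm.

Two tall side panels with 3 horizontal boards between them — a bookshelf. The first two shelf undersides are at z = 0 and z = 416; with shelf thickness 20, the clear gap is 416 − 0 − 20 = 396 mm.


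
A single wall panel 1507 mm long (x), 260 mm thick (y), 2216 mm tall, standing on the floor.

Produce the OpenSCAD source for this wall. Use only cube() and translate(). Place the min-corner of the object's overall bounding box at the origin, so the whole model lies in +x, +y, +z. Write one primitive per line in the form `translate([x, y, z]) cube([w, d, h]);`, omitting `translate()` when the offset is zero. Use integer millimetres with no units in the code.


cube([1507, 260, 2216]);


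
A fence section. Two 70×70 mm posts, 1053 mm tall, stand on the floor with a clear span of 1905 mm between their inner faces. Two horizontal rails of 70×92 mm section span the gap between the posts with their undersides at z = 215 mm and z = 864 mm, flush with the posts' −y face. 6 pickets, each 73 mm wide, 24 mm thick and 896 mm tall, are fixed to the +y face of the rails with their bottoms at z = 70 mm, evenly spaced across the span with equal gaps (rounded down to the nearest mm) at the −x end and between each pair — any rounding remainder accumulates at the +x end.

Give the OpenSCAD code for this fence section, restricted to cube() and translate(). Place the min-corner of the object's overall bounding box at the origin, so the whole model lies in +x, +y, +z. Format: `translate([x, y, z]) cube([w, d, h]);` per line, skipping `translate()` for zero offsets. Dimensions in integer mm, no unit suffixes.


cube([70, 70, 1053]);
translate([1975, 0, 0]) cube([70, 70, 1053]);
translate([70, 0, 215]) cube([1905, 70, 92]);
translate([70, 0, 864]) cube([1905, 70, 92]);
translate([279, 70, 70]) cube([73, 24, 896]);
translate([561, 70, 70]) cube([73, 24, 896]);
translate([843, 70, 70]) cube([73, 24, 896]);
translate([1125, 70, 70]) cube([73, 24, 896]);
translate([1407, 70, 70]) cube([73, 24, 896]);
translate([1689, 70, 70]) cube([73, 24, 896]);


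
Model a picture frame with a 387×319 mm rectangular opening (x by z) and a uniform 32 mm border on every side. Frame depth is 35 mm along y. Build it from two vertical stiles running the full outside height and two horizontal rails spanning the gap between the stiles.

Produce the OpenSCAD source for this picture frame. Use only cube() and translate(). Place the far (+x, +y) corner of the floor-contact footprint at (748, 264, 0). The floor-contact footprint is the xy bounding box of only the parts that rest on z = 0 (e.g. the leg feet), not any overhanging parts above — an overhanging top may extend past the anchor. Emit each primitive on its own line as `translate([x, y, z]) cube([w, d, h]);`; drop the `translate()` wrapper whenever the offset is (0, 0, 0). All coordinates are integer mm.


translate([297, 229, 0]) cube([32, 35, 383]);
translate([716, 229, 0]) cube([32, 35, 383]);
translate([329, 229, 0]) cube([387, 35, 32]);
translate([329, 229, 351]) cube([387, 35, 32]);


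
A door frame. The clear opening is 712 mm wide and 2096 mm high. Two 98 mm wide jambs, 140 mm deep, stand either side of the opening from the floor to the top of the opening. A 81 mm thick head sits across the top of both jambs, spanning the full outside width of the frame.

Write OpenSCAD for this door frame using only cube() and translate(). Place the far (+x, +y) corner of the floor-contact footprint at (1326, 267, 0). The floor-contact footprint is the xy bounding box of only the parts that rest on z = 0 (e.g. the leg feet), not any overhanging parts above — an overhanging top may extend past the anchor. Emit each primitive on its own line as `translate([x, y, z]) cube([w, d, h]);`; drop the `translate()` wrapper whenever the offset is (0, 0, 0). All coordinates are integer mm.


translate([418, 127, 0]) cube([98, 140, 2096]);
translate([1228, 127, 0]) cube([98, 140, 2096]);
translate([418, 127, 2096]) cube([908, 140, 81]);


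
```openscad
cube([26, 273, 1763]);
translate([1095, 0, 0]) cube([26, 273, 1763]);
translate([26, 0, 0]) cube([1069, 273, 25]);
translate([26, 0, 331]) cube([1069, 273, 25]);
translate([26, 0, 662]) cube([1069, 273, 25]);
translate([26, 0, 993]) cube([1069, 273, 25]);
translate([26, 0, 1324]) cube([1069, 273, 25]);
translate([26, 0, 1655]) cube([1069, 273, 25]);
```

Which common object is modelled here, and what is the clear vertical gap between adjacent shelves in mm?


A bookshelf. The clear shelf gap is 306 mm.

Two tall side panels with 6 horizontal boards between them — a bookshelf. The first two shelf undersides are at z = 0 and z = 331; with shelf thickness 25, the clear gap is 331 − 0 − 25 = 306 mm.


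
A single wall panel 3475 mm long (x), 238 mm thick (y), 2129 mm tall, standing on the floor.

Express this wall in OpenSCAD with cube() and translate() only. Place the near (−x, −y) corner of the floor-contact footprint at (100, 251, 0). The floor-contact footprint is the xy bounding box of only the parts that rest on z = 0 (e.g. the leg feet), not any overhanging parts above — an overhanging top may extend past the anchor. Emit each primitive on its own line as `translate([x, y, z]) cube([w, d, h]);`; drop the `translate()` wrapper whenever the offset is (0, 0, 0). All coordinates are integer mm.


translate([100, 251, 0]) cube([3475, 238, 2129]);


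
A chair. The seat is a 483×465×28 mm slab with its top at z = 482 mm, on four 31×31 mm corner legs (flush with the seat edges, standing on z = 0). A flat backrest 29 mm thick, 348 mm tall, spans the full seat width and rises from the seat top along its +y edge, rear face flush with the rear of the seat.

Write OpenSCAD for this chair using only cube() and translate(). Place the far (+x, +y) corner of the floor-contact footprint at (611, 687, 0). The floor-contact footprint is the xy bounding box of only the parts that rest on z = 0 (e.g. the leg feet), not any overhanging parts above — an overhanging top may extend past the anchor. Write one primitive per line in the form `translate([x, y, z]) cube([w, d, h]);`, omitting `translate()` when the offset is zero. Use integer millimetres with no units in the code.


translate([128, 222, 454]) cube([483, 465, 28]);
translate([128, 222, 0]) cube([31, 31, 454]);
translate([580, 222, 0]) cube([31, 31, 454]);
translate([128, 656, 0]) cube([31, 31, 454]);
translate([580, 656, 0]) cube([31, 31, 454]);
translate([128, 658, 482]) cube([483, 29, 348]);


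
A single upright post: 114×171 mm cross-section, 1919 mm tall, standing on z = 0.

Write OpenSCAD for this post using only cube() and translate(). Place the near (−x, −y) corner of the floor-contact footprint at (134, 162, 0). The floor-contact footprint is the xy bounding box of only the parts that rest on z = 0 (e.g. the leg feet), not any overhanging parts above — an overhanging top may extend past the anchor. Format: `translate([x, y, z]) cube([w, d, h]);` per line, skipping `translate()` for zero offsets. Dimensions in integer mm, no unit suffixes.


translate([134, 162, 0]) cube([114, 171, 1919]);


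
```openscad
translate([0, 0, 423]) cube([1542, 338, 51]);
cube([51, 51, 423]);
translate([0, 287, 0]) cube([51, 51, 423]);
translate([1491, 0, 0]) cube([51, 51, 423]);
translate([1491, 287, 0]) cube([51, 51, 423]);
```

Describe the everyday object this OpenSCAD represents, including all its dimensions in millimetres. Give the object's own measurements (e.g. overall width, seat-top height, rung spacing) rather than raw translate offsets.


A bench: a 1542×338 mm seat slab, 51 mm thick, top at z = 474 mm, on four 51×51 mm square legs flush with the seat corners and standing on z = 0.


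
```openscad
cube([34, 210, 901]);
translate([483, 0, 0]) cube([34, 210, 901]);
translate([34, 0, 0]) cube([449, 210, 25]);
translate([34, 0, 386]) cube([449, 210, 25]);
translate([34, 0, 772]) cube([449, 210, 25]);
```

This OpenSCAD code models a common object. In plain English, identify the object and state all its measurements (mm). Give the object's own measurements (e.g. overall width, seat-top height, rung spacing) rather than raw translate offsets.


An open bookshelf. Two side panels, each 34 mm thick, 210 mm deep and 901 mm tall, stand 517 mm apart (outside-to-outside). Between them sit 3 shelves, each 25 mm thick and 210 mm deep, spanning the full gap between the sides. The bottom shelf rests on the floor (its underside at z = 0) and the clear gap between one shelf's top and the next shelf's underside is 361 mm.


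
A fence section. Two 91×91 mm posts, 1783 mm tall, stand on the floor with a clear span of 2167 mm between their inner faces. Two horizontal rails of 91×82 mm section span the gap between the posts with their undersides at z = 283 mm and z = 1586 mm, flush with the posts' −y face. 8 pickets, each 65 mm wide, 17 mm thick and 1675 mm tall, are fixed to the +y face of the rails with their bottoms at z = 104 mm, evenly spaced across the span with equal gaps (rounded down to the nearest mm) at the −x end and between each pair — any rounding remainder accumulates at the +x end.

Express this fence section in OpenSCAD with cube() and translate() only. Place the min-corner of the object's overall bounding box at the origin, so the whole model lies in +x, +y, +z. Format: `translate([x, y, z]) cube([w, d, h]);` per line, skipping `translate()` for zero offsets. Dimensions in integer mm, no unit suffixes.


cube([91, 91, 1783]);
translate([2258, 0, 0]) cube([91, 91, 1783]);
translate([91, 0, 283]) cube([2167, 91, 82]);
translate([91, 0, 1586]) cube([2167, 91, 82]);
translate([274, 91, 104]) cube([65, 17, 1675]);
translate([522, 91, 104]) cube([65, 17, 1675]);
translate([770, 91, 104]) cube([65, 17, 1675]);
translate([1018, 91, 104]) cube([65, 17, 1675]);
translate([1266, 91, 104]) cube([65, 17, 1675]);
translate([1514, 91, 104]) cube([65, 17, 1675]);
translate([1762, 91, 104]) cube([65, 17, 1675]);
translate([2010, 91, 104]) cube([65, 17, 1675]);


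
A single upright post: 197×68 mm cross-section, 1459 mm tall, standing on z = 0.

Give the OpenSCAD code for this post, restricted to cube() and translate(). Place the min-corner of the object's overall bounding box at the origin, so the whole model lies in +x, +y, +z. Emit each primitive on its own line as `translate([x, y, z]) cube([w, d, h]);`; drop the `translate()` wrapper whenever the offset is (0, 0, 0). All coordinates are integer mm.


cube([197, 68, 1459]);


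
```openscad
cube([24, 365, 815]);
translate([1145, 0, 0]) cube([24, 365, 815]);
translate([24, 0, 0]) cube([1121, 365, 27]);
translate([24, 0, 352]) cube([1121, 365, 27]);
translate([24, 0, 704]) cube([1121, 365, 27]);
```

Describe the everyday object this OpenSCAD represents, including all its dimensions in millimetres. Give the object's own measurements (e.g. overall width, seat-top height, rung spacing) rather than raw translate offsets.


An open bookshelf. Two side panels, each 24 mm thick, 365 mm deep and 815 mm tall, stand 1169 mm apart (outside-to-outside). Between them sit 3 shelves, each 27 mm thick and 365 mm deep, spanning the full gap between the sides. The bottom shelf rests on the floor (its underside at z = 0) and the clear gap between one shelf's top and the next shelf's underside is 325 mm.


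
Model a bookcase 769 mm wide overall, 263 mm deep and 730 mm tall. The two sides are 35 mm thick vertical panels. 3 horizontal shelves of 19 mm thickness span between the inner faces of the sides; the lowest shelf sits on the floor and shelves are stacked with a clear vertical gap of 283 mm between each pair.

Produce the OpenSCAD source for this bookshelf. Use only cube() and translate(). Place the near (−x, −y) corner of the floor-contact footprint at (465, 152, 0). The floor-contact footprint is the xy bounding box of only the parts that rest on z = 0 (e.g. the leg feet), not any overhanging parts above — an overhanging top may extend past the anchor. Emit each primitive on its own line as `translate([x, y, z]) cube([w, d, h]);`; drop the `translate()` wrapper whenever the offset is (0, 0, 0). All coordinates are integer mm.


translate([465, 152, 0]) cube([35, 263, 730]);
translate([1199, 152, 0]) cube([35, 263, 730]);
translate([500, 152, 0]) cube([699, 263, 19]);
translate([500, 152, 302]) cube([699, 263, 19]);
translate([500, 152, 604]) cube([699, 263, 19]);


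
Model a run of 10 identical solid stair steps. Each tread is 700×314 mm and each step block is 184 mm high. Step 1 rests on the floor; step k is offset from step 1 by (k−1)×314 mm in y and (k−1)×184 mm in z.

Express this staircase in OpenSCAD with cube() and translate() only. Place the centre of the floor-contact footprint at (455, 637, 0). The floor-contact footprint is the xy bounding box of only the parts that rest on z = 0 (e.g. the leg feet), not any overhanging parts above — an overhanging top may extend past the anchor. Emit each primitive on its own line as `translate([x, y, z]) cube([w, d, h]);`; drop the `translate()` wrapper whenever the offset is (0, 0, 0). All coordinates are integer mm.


translate([105, 480, 0]) cube([700, 314, 184]);
translate([105, 794, 184]) cube([700, 314, 184]);
translate([105, 1108, 368]) cube([700, 314, 184]);
translate([105, 1422, 552]) cube([700, 314, 184]);
translate([105, 1736, 736]) cube([700, 314, 184]);
translate([105, 2050, 920]) cube([700, 314, 184]);
translate([105, 2364, 1104]) cube([700, 314, 184]);
translate([105, 2678, 1288]) cube([700, 314, 184]);
translate([105, 2992, 1472]) cube([700, 314, 184]);
translate([105, 3306, 1656]) cube([700, 314, 184]);


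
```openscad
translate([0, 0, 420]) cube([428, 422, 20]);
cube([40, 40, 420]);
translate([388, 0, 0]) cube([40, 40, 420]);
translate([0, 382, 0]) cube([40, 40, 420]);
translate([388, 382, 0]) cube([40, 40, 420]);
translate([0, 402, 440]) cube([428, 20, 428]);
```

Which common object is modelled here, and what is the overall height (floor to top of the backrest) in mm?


A chair. The overall height is 868 mm.

A slab on four corner posts with a tall panel at the back — a chair. The seat slab sits at z = 420 with thickness 20, and the 428 mm backrest starts at the seat top, so the overall height is 420 + 20 + 428 = 868 mm.


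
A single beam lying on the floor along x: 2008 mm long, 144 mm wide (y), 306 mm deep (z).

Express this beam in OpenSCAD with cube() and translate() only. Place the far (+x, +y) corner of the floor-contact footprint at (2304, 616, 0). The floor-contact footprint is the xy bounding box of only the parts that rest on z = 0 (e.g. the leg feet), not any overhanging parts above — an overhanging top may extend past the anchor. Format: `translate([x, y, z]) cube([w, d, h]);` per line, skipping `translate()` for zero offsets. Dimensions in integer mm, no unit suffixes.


translate([296, 472, 0]) cube([2008, 144, 306]);


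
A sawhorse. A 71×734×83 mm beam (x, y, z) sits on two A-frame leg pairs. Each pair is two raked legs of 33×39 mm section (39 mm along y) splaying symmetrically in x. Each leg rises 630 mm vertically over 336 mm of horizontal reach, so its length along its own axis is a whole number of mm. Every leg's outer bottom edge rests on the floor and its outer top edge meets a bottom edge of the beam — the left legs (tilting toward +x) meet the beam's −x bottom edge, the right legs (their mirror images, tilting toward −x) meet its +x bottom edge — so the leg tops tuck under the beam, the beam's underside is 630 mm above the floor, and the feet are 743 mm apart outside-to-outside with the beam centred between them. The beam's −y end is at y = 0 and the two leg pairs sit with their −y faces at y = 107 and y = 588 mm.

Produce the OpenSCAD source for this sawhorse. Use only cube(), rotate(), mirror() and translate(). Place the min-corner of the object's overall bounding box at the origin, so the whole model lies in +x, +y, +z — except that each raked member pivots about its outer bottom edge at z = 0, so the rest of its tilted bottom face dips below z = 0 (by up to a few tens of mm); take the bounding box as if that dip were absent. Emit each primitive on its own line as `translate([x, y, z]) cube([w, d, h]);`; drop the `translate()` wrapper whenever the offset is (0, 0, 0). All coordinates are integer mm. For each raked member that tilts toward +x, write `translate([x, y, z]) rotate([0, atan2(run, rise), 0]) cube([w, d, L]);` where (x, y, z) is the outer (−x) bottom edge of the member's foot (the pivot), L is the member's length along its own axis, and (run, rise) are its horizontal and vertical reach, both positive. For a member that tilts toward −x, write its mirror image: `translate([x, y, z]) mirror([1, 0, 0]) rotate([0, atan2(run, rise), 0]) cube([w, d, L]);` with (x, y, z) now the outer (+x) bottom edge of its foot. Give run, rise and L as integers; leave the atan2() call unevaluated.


translate([336, 0, 630]) cube([71, 734, 83]);
translate([0, 107, 0]) rotate([0, atan2(336, 630), 0]) cube([33, 39, 714]);
translate([743, 107, 0]) mirror([1, 0, 0]) rotate([0, atan2(336, 630), 0]) cube([33, 39, 714]);
translate([0, 588, 0]) rotate([0, atan2(336, 630), 0]) cube([33, 39, 714]);
translate([743, 588, 0]) mirror([1, 0, 0]) rotate([0, atan2(336, 630), 0]) cube([33, 39, 714]);
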